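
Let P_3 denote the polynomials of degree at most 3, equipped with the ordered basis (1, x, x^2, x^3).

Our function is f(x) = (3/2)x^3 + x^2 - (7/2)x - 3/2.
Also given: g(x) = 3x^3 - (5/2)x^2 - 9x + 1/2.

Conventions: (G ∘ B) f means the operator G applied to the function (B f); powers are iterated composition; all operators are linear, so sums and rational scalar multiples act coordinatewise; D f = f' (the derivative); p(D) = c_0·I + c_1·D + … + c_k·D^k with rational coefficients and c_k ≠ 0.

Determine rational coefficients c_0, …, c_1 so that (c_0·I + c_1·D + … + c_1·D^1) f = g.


D^0 f = (3/2)x^3 + x^2 - (7/2)x - 3/2
D^1 f = (9/2)x^2 + 2x - 7/2
matching coefficients of g against c_0 f + c_1 Df + … from the top degree down determines the c_i
solution: c_0 = 2, c_1 = -1

c_0 = 2, c_1 = -1


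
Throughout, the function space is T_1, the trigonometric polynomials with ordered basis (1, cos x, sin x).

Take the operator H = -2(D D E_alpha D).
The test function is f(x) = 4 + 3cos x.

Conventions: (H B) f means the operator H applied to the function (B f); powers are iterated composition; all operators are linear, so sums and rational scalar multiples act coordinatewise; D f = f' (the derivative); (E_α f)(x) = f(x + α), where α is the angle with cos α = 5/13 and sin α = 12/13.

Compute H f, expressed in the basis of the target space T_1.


the result is g(x) = -(72/13)cos x - (30/13)sin x

D f = -3sin x
E_alpha D f = -(36/13)cos x - (15/13)sin x
D E_alpha D f = -(15/13)cos x + (36/13)sin x
D (D E_alpha D) f = (36/13)cos x + (15/13)sin x
(-2(D D E_alpha D)) f = -(72/13)cos x - (30/13)sin x


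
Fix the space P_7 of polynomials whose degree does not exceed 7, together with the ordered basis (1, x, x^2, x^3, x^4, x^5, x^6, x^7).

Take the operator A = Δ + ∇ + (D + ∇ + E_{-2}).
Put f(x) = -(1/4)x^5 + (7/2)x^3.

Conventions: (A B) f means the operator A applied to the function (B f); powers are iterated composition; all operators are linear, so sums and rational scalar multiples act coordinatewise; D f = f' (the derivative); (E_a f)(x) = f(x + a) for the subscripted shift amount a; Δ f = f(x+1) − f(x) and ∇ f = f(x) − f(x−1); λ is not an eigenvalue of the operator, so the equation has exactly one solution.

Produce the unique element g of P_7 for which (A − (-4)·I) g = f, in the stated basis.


write g with unknown coordinates in the stated basis and equate coefficients in (A − (-4)·I) g = f
solving from the highest basis element down gives g = -(1/20)x^5 + (1/10)x^4 + (21/25)x^3 - (467/250)x^2 + (2831/2500)x + 11473/12500
check: A g = -(1/20)x^5 - (2/5)x^4 + (7/50)x^3 + (934/125)x^2 - (2831/625)x - 11473/3125
so A g − (-4)·g = -(1/4)x^5 + (7/2)x^3 = f ✓

the result is g(x) = -(1/20)x^5 + (1/10)x^4 + (21/25)x^3 - (467/250)x^2 + (2831/2500)x + 11473/12500


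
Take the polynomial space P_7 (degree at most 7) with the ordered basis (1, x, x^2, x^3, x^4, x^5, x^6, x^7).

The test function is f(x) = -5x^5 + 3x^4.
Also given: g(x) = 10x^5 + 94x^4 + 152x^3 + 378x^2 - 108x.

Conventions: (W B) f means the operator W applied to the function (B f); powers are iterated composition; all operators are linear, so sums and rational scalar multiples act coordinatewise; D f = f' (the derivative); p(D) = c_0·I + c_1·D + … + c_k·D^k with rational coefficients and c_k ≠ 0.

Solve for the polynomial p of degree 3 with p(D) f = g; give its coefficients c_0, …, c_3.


D^0 f = -5x^5 + 3x^4
D^1 f = -25x^4 + 12x^3
D^2 f = -100x^3 + 36x^2
D^3 f = -300x^2 + 72x
matching coefficients of g against c_0 f + c_1 Df + … from the top degree down determines the c_i
solution: c_0 = -2, c_1 = -4, c_2 = -2, c_3 = -3/2

p(D) = -2·I − 4·D − 2·D^2 − (3/2)·D^3, i.e. c_0 = -2, c_1 = -4, c_2 = -2, c_3 = -3/2


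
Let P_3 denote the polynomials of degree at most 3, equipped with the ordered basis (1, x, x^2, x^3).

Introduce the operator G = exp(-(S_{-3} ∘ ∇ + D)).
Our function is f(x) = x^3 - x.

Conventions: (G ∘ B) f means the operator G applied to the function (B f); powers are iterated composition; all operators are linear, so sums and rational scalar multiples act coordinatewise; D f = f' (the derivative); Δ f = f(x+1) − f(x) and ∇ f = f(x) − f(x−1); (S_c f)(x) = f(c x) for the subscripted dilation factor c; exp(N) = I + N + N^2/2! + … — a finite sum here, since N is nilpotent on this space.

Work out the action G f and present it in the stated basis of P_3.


order-1 term: -30x^2 - 9x + 1
order-2 term: -60x - 6
order-3 term: 40
the series for exp(-(S_{-3} ∘ ∇ + D)) f terminates at order 3
exp(-(S_{-3} ∘ ∇ + D)) f = x^3 - 30x^2 - 70x + 35

g(x) = x^3 - 30x^2 - 70x + 35


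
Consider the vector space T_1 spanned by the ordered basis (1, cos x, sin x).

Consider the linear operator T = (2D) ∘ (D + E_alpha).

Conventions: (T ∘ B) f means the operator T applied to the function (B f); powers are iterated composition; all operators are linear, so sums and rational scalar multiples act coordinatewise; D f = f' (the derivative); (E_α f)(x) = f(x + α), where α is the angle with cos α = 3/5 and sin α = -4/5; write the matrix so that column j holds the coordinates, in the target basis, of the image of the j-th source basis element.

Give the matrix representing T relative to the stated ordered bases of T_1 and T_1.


the matrix is [[0, 0, 0]; [0, -2/5, 6/5]; [0, -6/5, -2/5]] (rows listed top to bottom)

image of 1: 0
image of cos x: -(2/5)cos x - (6/5)sin x
image of sin x: (6/5)cos x - (2/5)sin x
each image's coordinates form column j of the matrix


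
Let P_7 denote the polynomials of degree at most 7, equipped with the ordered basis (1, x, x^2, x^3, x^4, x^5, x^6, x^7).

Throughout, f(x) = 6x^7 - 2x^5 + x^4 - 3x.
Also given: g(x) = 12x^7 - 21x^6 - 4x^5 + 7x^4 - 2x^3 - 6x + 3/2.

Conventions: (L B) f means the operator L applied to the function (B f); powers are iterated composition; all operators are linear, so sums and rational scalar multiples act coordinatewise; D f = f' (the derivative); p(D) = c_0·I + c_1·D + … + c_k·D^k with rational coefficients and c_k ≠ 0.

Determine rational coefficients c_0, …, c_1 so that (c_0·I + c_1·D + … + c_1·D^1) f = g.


D^0 f = 6x^7 - 2x^5 + x^4 - 3x
D^1 f = 42x^6 - 10x^4 + 4x^3 - 3
matching coefficients of g against c_0 f + c_1 Df + … from the top degree down determines the c_i
solution: c_0 = 2, c_1 = -1/2

p(D) = 2·I − (1/2)·D, i.e. c_0 = 2, c_1 = -1/2


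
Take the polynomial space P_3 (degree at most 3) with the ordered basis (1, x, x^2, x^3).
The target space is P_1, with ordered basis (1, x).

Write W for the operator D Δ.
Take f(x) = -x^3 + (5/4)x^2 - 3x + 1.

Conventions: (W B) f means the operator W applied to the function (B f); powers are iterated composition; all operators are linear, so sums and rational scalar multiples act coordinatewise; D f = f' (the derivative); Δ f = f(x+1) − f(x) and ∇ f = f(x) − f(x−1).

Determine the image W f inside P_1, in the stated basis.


g(x) = -6x - 1/2

Δ f = -3x^2 - (1/2)x - 11/4
D Δ f = -6x - 1/2


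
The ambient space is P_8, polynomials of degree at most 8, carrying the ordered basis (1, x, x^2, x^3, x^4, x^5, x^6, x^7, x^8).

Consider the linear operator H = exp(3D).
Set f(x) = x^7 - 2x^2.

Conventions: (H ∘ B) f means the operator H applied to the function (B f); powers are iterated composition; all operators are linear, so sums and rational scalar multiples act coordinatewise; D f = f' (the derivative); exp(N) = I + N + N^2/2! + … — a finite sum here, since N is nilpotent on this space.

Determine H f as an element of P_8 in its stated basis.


order-1 term: 21x^6 - 12x
order-2 term: 189x^5 - 18
order-3 term: 945x^4
order-4 term: 2835x^3
order-5 term: 5103x^2
order-6 term: 5103x
order-7 term: 2187
the series for exp(3D) f terminates at order 7
exp(3D) f = x^7 + 21x^6 + 189x^5 + 945x^4 + 2835x^3 + 5101x^2 + 5091x + 2169

g(x) = x^7 + 21x^6 + 189x^5 + 945x^4 + 2835x^3 + 5101x^2 + 5091x + 2169


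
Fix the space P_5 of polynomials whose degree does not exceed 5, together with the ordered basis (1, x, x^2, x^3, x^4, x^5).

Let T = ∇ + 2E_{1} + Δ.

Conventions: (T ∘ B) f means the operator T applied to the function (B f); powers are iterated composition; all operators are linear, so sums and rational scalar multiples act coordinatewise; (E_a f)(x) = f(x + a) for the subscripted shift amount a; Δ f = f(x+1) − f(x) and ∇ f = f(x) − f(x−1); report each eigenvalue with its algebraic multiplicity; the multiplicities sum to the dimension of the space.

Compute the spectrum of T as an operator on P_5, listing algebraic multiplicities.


λ = 2 (multiplicity 6)

image of 1: 2
image of x: 2x + 4
image of x^2: 2x^2 + 8x + 2
image of x^3: 2x^3 + 12x^2 + 6x + 4
image of x^4: 2x^4 + 16x^3 + 12x^2 + 16x + 2
image of x^5: 2x^5 + 20x^4 + 20x^3 + 40x^2 + 10x + 4
the matrix is upper triangular; its diagonal is (2, 2, 2, 2, 2, 2)
for a triangular matrix the eigenvalues are the diagonal entries, with algebraic multiplicity their repetition count


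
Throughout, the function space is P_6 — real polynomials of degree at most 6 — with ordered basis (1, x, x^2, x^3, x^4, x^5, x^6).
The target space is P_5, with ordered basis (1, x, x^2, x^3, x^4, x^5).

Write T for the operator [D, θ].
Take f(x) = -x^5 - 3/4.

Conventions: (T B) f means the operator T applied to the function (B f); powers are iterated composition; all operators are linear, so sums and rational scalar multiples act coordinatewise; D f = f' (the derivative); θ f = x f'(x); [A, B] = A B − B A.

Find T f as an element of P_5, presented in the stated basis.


the result is g(x) = -5x^4

θ f = -5x^5
D θ f = -25x^4
D f = -5x^4
θ D f = -20x^4
[D, θ] f = -5x^4


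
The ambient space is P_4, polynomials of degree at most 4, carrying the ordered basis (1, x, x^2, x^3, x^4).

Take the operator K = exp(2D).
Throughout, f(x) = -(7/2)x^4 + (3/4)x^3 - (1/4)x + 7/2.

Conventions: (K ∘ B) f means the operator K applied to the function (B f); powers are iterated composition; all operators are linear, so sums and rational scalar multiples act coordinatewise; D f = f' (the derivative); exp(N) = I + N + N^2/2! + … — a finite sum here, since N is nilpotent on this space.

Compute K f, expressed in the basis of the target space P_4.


g(x) = -(7/2)x^4 - (109/4)x^3 - (159/2)x^2 - (413/4)x - 47

order-1 term: -28x^3 + (9/2)x^2 - 1/2
order-2 term: -84x^2 + 9x
order-3 term: -112x + 6
order-4 term: -56
the series for exp(2D) f terminates at order 4
exp(2D) f = -(7/2)x^4 - (109/4)x^3 - (159/2)x^2 - (413/4)x - 47


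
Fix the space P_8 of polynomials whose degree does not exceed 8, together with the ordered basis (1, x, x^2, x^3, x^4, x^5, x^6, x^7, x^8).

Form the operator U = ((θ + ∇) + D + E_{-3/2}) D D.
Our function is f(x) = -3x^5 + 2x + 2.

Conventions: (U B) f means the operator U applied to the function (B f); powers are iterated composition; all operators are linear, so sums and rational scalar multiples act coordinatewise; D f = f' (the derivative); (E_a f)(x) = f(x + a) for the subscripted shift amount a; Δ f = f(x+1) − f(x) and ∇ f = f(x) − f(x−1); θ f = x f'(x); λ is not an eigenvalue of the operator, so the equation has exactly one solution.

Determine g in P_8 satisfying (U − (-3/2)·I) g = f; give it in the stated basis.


the image equals g(x) = -2x^5 + (320/3)x^3 + 40x^2 - 752x - 986/3

write g with unknown coordinates in the stated basis and equate coefficients in (U − (-3/2)·I) g = f
solving from the highest basis element down gives g = -2x^5 + (320/3)x^3 + 40x^2 - 752x - 986/3
check: U g = -160x^3 - 60x^2 + 1130x + 495
so U g − (-3/2)·g = -3x^5 + 2x + 2 = f ✓


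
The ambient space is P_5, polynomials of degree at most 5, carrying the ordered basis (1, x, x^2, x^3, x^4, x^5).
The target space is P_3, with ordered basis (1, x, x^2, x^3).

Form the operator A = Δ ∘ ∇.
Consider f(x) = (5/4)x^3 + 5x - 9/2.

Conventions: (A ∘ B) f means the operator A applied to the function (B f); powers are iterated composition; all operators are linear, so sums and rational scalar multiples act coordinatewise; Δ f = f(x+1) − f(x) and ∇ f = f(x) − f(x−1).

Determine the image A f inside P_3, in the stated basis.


∇ f = (15/4)x^2 - (15/4)x + 25/4
Δ ∇ f = (15/2)x

the result is g(x) = (15/2)x


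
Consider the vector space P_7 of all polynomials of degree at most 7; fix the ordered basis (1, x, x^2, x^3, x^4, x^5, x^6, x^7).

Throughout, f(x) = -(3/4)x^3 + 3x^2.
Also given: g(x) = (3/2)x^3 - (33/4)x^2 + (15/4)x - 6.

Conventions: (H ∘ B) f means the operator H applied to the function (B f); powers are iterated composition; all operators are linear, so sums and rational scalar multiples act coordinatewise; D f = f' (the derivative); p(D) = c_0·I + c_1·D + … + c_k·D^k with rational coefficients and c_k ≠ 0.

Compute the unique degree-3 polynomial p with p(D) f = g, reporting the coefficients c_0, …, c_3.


D^0 f = -(3/4)x^3 + 3x^2
D^1 f = -(9/4)x^2 + 6x
D^2 f = -(9/2)x + 6
D^3 f = -9/2
matching coefficients of g against c_0 f + c_1 Df + … from the top degree down determines the c_i
solution: c_0 = -2, c_1 = 1, c_2 = 1/2, c_3 = 2

c_0 = -2, c_1 = 1, c_2 = 1/2, c_3 = 2


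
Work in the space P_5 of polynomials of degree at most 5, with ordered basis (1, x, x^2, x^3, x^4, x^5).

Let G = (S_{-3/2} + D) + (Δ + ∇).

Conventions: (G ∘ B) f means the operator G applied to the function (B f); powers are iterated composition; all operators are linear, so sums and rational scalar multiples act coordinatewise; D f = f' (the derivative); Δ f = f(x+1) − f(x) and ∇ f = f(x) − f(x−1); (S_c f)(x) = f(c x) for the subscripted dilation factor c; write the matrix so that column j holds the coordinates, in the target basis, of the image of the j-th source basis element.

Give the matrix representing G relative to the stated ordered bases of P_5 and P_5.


image of 1: 1
image of x: -(3/2)x + 3
image of x^2: (9/4)x^2 + 6x
image of x^3: -(27/8)x^3 + 9x^2 + 2
image of x^4: (81/16)x^4 + 12x^3 + 8x
image of x^5: -(243/32)x^5 + 15x^4 + 20x^2 + 2
each image's coordinates form column j of the matrix

the matrix is [[1, 3, 0, 2, 0, 2]; [0, -3/2, 6, 0, 8, 0]; [0, 0, 9/4, 9, 0, 20]; [0, 0, 0, -27/8, 12, 0]; [0, 0, 0, 0, 81/16, 15]; [0, 0, 0, 0, 0, -243/32]] (rows listed top to bottom)


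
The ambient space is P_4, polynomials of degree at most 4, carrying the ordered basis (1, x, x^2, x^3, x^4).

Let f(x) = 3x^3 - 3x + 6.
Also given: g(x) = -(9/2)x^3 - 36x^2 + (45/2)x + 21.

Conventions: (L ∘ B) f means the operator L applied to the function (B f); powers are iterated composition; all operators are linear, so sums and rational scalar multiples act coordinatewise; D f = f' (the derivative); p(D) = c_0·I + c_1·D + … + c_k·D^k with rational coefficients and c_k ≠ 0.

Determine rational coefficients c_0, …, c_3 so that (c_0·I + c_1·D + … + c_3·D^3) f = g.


D^0 f = 3x^3 - 3x + 6
D^1 f = 9x^2 - 3
D^2 f = 18x
D^3 f = 18
matching coefficients of g against c_0 f + c_1 Df + … from the top degree down determines the c_i
solution: c_0 = -3/2, c_1 = -4, c_2 = 1, c_3 = 1

c_0 = -3/2, c_1 = -4, c_2 = 1, c_3 = 1


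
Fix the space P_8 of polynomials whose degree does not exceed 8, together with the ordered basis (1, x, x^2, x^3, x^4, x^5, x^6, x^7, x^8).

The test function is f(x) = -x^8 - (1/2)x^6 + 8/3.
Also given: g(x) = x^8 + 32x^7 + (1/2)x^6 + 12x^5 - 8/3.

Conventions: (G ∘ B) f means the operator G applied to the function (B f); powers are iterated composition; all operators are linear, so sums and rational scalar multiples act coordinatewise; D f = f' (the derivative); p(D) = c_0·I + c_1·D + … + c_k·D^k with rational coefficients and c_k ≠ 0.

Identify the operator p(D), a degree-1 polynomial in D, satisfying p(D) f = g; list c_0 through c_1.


c_0 = -1, c_1 = -4

D^0 f = -x^8 - (1/2)x^6 + 8/3
D^1 f = -8x^7 - 3x^5
matching coefficients of g against c_0 f + c_1 Df + … from the top degree down determines the c_i
solution: c_0 = -1, c_1 = -4


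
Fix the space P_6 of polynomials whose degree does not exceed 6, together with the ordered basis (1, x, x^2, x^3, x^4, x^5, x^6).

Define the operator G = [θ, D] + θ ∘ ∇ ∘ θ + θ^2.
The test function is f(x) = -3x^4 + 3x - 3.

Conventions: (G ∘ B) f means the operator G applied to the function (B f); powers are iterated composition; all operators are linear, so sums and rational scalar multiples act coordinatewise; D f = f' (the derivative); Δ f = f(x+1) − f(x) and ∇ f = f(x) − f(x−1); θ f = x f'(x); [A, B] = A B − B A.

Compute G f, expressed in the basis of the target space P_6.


D f = -12x^3 + 3
θ D f = -36x^3
θ f = -12x^4 + 3x
D θ f = -48x^3 + 3
[θ, D] f = 12x^3 - 3
θ f = -12x^4 + 3x
∇ θ f = -48x^3 + 72x^2 - 48x + 15
θ ∇ θ f = -144x^3 + 144x^2 - 48x
θ f = -12x^4 + 3x
θ θ f = -48x^4 + 3x
([θ, D] + θ ∘ ∇ ∘ θ + θ^2) f = -48x^4 - 132x^3 + 144x^2 - 45x - 3

the result is g(x) = -48x^4 - 132x^3 + 144x^2 - 45x - 3


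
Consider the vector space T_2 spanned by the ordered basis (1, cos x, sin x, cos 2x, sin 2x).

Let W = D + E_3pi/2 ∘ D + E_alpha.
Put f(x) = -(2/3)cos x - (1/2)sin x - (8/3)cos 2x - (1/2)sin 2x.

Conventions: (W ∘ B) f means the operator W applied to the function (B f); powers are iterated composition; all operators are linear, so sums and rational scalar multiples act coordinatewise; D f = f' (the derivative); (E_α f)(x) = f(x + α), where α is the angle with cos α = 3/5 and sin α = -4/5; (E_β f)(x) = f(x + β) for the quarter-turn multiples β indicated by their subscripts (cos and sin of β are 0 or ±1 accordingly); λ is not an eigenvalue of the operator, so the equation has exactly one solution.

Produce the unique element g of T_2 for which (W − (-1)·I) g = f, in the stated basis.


the result is g(x) = -(49/204)cos x - (43/204)sin x - (5/3)cos 2x + (55/36)sin 2x

write g with unknown coordinates in the stated basis and equate coefficients in (W − (-1)·I) g = f
solving from the highest basis element down gives g = -(49/204)cos x - (43/204)sin x - (5/3)cos 2x + (55/36)sin 2x
check: W g = -(29/68)cos x - (59/204)sin x - cos 2x - (73/36)sin 2x
so W g − (-1)·g = -(2/3)cos x - (1/2)sin x - (8/3)cos 2x - (1/2)sin 2x = f ✓


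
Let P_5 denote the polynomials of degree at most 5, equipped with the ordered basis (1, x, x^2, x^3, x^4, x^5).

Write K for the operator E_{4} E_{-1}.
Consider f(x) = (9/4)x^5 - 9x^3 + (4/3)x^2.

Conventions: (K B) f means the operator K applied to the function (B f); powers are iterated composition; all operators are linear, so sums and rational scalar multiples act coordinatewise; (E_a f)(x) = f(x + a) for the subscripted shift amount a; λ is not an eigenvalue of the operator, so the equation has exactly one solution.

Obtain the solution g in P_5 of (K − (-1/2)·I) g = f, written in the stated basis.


write g with unknown coordinates in the stated basis and equate coefficients in (K − (-1/2)·I) g = f
solving from the highest basis element down gives g = (3/2)x^5 - 15x^4 + 24x^3 + (1142/9)x^2 - (2381/9)x - 875/9
check: K g = (3/2)x^5 + (15/2)x^4 - 21x^3 - (559/9)x^2 + (2381/18)x + 875/18
so K g − (-1/2)·g = (9/4)x^5 - 9x^3 + (4/3)x^2 = f ✓

the result is g(x) = (3/2)x^5 - 15x^4 + 24x^3 + (1142/9)x^2 - (2381/9)x - 875/9


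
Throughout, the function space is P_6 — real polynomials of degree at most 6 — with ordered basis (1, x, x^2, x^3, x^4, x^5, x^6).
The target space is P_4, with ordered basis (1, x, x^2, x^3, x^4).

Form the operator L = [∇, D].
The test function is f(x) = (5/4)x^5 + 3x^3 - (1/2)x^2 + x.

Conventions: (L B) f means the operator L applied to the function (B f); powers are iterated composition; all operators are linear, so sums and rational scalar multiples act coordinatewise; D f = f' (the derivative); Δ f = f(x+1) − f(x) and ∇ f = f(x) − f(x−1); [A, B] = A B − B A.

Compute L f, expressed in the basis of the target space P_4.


the image equals g(x) = 0

D f = (25/4)x^4 + 9x^2 - x + 1
∇ D f = 25x^3 - (75/2)x^2 + 43x - 65/4
∇ f = (25/4)x^4 - (25/2)x^3 + (43/2)x^2 - (65/4)x + 23/4
D ∇ f = 25x^3 - (75/2)x^2 + 43x - 65/4
[∇, D] f = 0


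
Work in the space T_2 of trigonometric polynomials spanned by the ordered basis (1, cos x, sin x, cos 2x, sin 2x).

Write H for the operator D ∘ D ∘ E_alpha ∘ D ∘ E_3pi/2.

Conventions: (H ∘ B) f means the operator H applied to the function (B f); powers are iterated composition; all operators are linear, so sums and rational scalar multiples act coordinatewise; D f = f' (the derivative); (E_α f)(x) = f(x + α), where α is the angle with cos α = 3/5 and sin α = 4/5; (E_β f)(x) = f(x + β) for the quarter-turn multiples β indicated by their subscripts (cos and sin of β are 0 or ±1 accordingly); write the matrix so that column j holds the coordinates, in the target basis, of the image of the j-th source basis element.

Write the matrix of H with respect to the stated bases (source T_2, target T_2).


the matrix is [[0, 0, 0, 0, 0]; [0, -3/5, -4/5, 0, 0]; [0, 4/5, -3/5, 0, 0]; [0, 0, 0, -192/25, -56/25]; [0, 0, 0, 56/25, -192/25]] (rows listed top to bottom)

image of 1: 0
image of cos x: -(3/5)cos x + (4/5)sin x
image of sin x: -(4/5)cos x - (3/5)sin x
image of cos 2x: -(192/25)cos 2x + (56/25)sin 2x
image of sin 2x: -(56/25)cos 2x - (192/25)sin 2x
each image's coordinates form column j of the matrix


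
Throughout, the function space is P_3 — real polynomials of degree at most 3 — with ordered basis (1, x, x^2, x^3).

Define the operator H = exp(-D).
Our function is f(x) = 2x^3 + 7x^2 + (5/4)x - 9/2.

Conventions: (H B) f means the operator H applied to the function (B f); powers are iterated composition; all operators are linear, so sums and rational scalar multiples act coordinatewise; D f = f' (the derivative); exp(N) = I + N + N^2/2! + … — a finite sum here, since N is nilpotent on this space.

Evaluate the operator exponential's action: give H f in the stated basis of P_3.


order-1 term: -6x^2 - 14x - 5/4
order-2 term: 6x + 7
order-3 term: -2
the series for exp(-D) f terminates at order 3
exp(-D) f = 2x^3 + x^2 - (27/4)x - 3/4

the result is g(x) = 2x^3 + x^2 - (27/4)x - 3/4


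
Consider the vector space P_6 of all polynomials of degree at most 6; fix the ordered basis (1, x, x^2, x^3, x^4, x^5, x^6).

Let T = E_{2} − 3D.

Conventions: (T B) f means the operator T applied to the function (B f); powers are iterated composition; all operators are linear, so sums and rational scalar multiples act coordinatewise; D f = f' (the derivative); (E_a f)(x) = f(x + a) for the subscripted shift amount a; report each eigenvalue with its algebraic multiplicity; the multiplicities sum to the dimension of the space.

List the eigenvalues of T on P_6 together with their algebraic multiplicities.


image of 1: 1
image of x: x - 1
image of x^2: x^2 - 2x + 4
image of x^3: x^3 - 3x^2 + 12x + 8
image of x^4: x^4 - 4x^3 + 24x^2 + 32x + 16
image of x^5: x^5 - 5x^4 + 40x^3 + 80x^2 + 80x + 32
image of x^6: x^6 - 6x^5 + 60x^4 + 160x^3 + 240x^2 + 192x + 64
the matrix is upper triangular; its diagonal is (1, 1, 1, 1, 1, 1, 1)
for a triangular matrix the eigenvalues are the diagonal entries, with algebraic multiplicity their repetition count

λ = 1 (multiplicity 7)


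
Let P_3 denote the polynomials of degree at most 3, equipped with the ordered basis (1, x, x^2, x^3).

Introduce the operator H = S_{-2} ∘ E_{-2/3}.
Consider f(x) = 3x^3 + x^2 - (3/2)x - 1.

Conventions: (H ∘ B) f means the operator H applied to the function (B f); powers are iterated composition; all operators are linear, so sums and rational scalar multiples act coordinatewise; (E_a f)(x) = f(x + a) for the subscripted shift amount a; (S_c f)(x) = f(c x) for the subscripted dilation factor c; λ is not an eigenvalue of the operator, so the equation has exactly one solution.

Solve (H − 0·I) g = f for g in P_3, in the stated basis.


write g with unknown coordinates in the stated basis and equate coefficients in (H − 0·I) g = f
solving from the highest basis element down gives g = -(3/8)x^3 - (1/2)x^2 + (7/12)x - 1/2
check: H g = 3x^3 + x^2 - (3/2)x - 1
so H g − 0·g = 3x^3 + x^2 - (3/2)x - 1 = f ✓

g(x) = -(3/8)x^3 - (1/2)x^2 + (7/12)x - 1/2


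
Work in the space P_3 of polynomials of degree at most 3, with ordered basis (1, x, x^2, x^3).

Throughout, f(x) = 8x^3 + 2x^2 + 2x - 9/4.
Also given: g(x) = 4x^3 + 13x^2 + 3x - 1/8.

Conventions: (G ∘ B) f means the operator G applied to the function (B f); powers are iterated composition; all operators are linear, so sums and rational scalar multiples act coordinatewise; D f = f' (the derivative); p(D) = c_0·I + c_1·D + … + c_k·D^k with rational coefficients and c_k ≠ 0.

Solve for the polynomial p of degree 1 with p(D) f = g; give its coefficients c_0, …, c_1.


D^0 f = 8x^3 + 2x^2 + 2x - 9/4
D^1 f = 24x^2 + 4x + 2
matching coefficients of g against c_0 f + c_1 Df + … from the top degree down determines the c_i
solution: c_0 = 1/2, c_1 = 1/2

p(D) = (1/2)·I + (1/2)·D, i.e. c_0 = 1/2, c_1 = 1/2


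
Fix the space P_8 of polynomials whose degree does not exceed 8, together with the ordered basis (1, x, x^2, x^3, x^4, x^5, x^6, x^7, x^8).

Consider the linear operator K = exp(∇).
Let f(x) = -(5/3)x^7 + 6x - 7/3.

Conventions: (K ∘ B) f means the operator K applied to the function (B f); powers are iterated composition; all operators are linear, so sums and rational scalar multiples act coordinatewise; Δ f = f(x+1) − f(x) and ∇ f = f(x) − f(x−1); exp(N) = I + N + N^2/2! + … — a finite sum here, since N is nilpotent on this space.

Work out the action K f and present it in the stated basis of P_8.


the image equals g(x) = -(5/3)x^7 - (35/3)x^6 + (175/3)x^4 - (175/3)x^3 - 70x^2 + 111x - 34/3

order-1 term: -(35/3)x^6 + 35x^5 - (175/3)x^4 + (175/3)x^3 - 35x^2 + (35/3)x + 13/3
order-2 term: -35x^5 + 175x^4 - (1225/3)x^3 + 525x^2 - (1085/3)x + 105
order-3 term: -(175/3)x^4 + 350x^3 - 875x^2 + 1050x - 1505/3
order-4 term: -(175/3)x^3 + 350x^2 - (2275/3)x + 1750/3
order-5 term: -35x^2 + 175x - 700/3
order-6 term: -(35/3)x + 35
order-7 term: -5/3
the series for exp(∇) f terminates at order 7
exp(∇) f = -(5/3)x^7 - (35/3)x^6 + (175/3)x^4 - (175/3)x^3 - 70x^2 + 111x - 34/3


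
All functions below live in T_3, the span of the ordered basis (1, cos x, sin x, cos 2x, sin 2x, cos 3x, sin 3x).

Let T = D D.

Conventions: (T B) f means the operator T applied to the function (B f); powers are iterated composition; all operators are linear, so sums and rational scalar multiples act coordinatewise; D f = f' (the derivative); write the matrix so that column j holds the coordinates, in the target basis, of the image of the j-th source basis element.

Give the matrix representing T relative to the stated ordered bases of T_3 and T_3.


image of 1: 0
image of cos x: -cos x
image of sin x: -sin x
image of cos 2x: -4cos 2x
image of sin 2x: -4sin 2x
image of cos 3x: -9cos 3x
image of sin 3x: -9sin 3x
each image's coordinates form column j of the matrix

the matrix is [[0, 0, 0, 0, 0, 0, 0]; [0, -1, 0, 0, 0, 0, 0]; [0, 0, -1, 0, 0, 0, 0]; [0, 0, 0, -4, 0, 0, 0]; [0, 0, 0, 0, -4, 0, 0]; [0, 0, 0, 0, 0, -9, 0]; [0, 0, 0, 0, 0, 0, -9]] (rows listed top to bottom)


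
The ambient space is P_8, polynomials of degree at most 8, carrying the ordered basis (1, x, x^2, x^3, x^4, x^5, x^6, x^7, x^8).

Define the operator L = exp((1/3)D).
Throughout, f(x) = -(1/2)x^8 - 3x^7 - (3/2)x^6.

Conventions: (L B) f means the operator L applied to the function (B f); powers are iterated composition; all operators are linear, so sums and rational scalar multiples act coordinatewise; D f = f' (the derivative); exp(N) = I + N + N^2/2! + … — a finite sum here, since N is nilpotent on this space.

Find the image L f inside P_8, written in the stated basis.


order-1 term: -(4/3)x^7 - 7x^6 - 3x^5
order-2 term: -(14/9)x^6 - 7x^5 - (5/2)x^4
order-3 term: -(28/27)x^5 - (35/9)x^4 - (10/9)x^3
order-4 term: -(35/81)x^4 - (35/27)x^3 - (5/18)x^2
order-5 term: -(28/243)x^3 - (7/27)x^2 - (1/27)x
order-6 term: -(14/729)x^2 - (7/243)x - 1/486
order-7 term: -(4/2187)x - 1/729
order-8 term: -1/13122
the series for exp((1/3)D) f terminates at order 8
exp((1/3)D) f = -(1/2)x^8 - (13/3)x^7 - (181/18)x^6 - (298/27)x^5 - (1105/162)x^4 - (613/243)x^3 - (811/1458)x^2 - (148/2187)x - 23/6561

the result is g(x) = -(1/2)x^8 - (13/3)x^7 - (181/18)x^6 - (298/27)x^5 - (1105/162)x^4 - (613/243)x^3 - (811/1458)x^2 - (148/2187)x - 23/6561


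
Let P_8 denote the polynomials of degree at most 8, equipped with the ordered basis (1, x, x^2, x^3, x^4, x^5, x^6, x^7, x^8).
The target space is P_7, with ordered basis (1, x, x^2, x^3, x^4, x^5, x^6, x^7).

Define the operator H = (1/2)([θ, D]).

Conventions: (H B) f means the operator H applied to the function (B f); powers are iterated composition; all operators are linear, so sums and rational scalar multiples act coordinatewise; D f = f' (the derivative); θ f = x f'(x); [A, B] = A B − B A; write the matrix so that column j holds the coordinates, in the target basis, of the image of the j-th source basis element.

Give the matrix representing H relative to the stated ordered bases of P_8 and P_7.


image of 1: 0
image of x: -1/2
image of x^2: -x
image of x^3: -(3/2)x^2
image of x^4: -2x^3
image of x^5: -(5/2)x^4
image of x^6: -3x^5
image of x^7: -(7/2)x^6
image of x^8: -4x^7
each image's coordinates form column j of the matrix

the matrix is [[0, -1/2, 0, 0, 0, 0, 0, 0, 0]; [0, 0, -1, 0, 0, 0, 0, 0, 0]; [0, 0, 0, -3/2, 0, 0, 0, 0, 0]; [0, 0, 0, 0, -2, 0, 0, 0, 0]; [0, 0, 0, 0, 0, -5/2, 0, 0, 0]; [0, 0, 0, 0, 0, 0, -3, 0, 0]; [0, 0, 0, 0, 0, 0, 0, -7/2, 0]; [0, 0, 0, 0, 0, 0, 0, 0, -4]] (rows listed top to bottom)


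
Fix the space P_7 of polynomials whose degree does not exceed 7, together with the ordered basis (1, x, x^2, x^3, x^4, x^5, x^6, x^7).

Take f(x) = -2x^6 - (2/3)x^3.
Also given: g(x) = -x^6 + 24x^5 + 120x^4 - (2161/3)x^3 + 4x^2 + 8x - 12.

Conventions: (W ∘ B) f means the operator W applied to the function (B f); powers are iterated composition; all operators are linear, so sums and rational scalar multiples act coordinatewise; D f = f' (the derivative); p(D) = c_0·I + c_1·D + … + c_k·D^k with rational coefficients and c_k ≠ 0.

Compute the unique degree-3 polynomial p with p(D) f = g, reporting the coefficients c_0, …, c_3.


D^0 f = -2x^6 - (2/3)x^3
D^1 f = -12x^5 - 2x^2
D^2 f = -60x^4 - 4x
D^3 f = -240x^3 - 4
matching coefficients of g against c_0 f + c_1 Df + … from the top degree down determines the c_i
solution: c_0 = 1/2, c_1 = -2, c_2 = -2, c_3 = 3

c_0 = 1/2, c_1 = -2, c_2 = -2, c_3 = 3


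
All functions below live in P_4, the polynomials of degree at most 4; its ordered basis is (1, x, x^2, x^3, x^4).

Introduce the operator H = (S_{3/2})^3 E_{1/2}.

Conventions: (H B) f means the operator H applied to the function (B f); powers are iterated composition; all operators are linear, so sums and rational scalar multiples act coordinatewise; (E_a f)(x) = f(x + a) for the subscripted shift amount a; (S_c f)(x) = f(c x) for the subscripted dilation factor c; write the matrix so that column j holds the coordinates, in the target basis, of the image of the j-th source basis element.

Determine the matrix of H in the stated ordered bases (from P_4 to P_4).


the matrix is [[1, 1/2, 1/4, 1/8, 1/16]; [0, 27/8, 27/8, 81/32, 27/16]; [0, 0, 729/64, 2187/128, 2187/128]; [0, 0, 0, 19683/512, 19683/256]; [0, 0, 0, 0, 531441/4096]] (rows listed top to bottom)

image of 1: 1
image of x: (27/8)x + 1/2
image of x^2: (729/64)x^2 + (27/8)x + 1/4
image of x^3: (19683/512)x^3 + (2187/128)x^2 + (81/32)x + 1/8
image of x^4: (531441/4096)x^4 + (19683/256)x^3 + (2187/128)x^2 + (27/16)x + 1/16
each image's coordinates form column j of the matrix


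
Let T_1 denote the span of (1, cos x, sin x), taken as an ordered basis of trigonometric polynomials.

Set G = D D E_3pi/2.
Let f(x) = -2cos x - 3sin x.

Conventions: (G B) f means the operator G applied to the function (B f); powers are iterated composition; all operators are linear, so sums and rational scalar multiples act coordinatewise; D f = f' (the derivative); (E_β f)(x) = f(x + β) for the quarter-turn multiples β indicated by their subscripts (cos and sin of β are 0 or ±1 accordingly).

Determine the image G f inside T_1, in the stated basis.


E_3pi/2 f = 3cos x - 2sin x
D E_3pi/2 f = -2cos x - 3sin x
D D E_3pi/2 f = -3cos x + 2sin x

the result is g(x) = -3cos x + 2sin x


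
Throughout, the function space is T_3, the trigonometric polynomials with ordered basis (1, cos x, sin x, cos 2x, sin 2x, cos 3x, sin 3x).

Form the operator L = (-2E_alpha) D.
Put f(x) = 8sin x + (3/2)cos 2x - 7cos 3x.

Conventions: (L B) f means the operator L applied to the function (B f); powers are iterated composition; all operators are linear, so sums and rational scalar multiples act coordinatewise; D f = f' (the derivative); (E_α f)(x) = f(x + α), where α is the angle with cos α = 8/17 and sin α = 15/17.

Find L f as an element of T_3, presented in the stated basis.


D f = 8cos x - 3sin 2x + 21sin 3x
E_alpha D f = (64/17)cos x - (120/17)sin x - (720/289)cos 2x + (483/289)sin 2x - (10395/4913)cos 3x - (102648/4913)sin 3x
(-2E_alpha) D f = -(128/17)cos x + (240/17)sin x + (1440/289)cos 2x - (966/289)sin 2x + (20790/4913)cos 3x + (205296/4913)sin 3x

g(x) = -(128/17)cos x + (240/17)sin x + (1440/289)cos 2x - (966/289)sin 2x + (20790/4913)cos 3x + (205296/4913)sin 3x


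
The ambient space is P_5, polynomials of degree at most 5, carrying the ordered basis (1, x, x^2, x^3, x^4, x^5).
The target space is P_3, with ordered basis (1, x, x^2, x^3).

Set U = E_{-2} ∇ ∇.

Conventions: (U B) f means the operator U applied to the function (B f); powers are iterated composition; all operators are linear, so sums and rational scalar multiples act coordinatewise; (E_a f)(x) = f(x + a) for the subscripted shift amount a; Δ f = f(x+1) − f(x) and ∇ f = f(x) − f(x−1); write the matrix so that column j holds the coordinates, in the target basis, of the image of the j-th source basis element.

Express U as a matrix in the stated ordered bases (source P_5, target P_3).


the matrix is [[0, 0, 2, -18, 110, -570]; [0, 0, 0, 6, -72, 550]; [0, 0, 0, 0, 12, -180]; [0, 0, 0, 0, 0, 20]] (rows listed top to bottom)

image of 1: 0
image of x: 0
image of x^2: 2
image of x^3: 6x - 18
image of x^4: 12x^2 - 72x + 110
image of x^5: 20x^3 - 180x^2 + 550x - 570
each image's coordinates form column j of the matrix


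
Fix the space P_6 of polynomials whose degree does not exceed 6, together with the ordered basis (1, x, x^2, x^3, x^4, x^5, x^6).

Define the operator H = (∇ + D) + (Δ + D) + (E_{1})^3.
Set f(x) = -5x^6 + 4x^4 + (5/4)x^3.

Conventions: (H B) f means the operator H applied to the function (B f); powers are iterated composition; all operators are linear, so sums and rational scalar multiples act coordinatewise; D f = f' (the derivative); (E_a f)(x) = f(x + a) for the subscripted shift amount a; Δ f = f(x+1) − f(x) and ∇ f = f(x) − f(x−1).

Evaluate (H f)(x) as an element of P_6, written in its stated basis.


∇ f = -30x^5 + 75x^4 - 84x^3 + (219/4)x^2 - (71/4)x + 9/4
D f = -30x^5 + 16x^3 + (15/4)x^2
(∇ + D) f = -60x^5 + 75x^4 - 68x^3 + (117/2)x^2 - (71/4)x + 9/4
Δ f = -30x^5 - 75x^4 - 84x^3 - (189/4)x^2 - (41/4)x + 1/4
D f = -30x^5 + 16x^3 + (15/4)x^2
(Δ + D) f = -60x^5 - 75x^4 - 68x^3 - (87/2)x^2 - (41/4)x + 1/4
E_{1} f = -5x^6 - 30x^5 - 71x^4 - (331/4)x^3 - (189/4)x^2 - (41/4)x + 1/4
E_{1} E_{1} f = -5x^6 - 60x^5 - 296x^4 - (3067/4)x^3 - (2193/2)x^2 - 817x - 246
E_{1} E_{1} E_{1} f = -5x^6 - 90x^5 - 671x^4 - (10603/4)x^3 - (23391/4)x^2 - (27297/4)x - 13149/4
((∇ + D) + (Δ + D) + (E_{1})^3) f = -5x^6 - 210x^5 - 671x^4 - (11147/4)x^3 - (23331/4)x^2 - (27409/4)x - 13139/4

the result is g(x) = -5x^6 - 210x^5 - 671x^4 - (11147/4)x^3 - (23331/4)x^2 - (27409/4)x - 13139/4


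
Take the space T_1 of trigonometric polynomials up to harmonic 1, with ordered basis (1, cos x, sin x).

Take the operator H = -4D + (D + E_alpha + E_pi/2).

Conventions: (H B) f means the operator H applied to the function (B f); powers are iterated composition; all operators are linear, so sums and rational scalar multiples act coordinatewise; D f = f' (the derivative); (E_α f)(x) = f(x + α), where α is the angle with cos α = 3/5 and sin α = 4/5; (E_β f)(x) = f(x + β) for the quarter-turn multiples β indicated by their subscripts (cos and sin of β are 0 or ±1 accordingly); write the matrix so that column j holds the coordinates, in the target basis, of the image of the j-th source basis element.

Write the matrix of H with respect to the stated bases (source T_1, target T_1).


the matrix is [[2, 0, 0]; [0, 3/5, -6/5]; [0, 6/5, 3/5]] (rows listed top to bottom)

image of 1: 2
image of cos x: (3/5)cos x + (6/5)sin x
image of sin x: -(6/5)cos x + (3/5)sin x
each image's coordinates form column j of the matrix


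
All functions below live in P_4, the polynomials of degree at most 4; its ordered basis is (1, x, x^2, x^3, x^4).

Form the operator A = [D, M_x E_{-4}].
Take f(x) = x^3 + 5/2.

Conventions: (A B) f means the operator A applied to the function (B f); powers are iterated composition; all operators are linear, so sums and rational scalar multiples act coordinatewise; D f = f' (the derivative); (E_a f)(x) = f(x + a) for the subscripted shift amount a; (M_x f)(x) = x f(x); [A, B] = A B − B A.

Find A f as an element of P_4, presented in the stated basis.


the image equals g(x) = x^3 - 12x^2 + 48x - 123/2

E_{-4} f = x^3 - 12x^2 + 48x - 123/2
M_x E_{-4} f = x^4 - 12x^3 + 48x^2 - (123/2)x
D (M_x E_{-4}) f = 4x^3 - 36x^2 + 96x - 123/2
D f = 3x^2
E_{-4} D f = 3x^2 - 24x + 48
M_x E_{-4} D f = 3x^3 - 24x^2 + 48x
[D, M_x E_{-4}] f = x^3 - 12x^2 + 48x - 123/2


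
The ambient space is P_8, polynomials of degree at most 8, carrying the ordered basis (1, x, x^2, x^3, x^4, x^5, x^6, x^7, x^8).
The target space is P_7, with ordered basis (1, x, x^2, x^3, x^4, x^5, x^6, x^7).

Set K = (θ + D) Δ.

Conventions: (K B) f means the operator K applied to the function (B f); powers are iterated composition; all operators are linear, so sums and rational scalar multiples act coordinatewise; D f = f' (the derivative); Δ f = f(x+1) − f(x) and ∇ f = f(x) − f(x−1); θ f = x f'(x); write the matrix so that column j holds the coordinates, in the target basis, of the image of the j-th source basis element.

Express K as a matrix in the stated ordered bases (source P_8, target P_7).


the matrix is [[0, 0, 2, 3, 4, 5, 6, 7, 8]; [0, 0, 2, 9, 16, 25, 36, 49, 64]; [0, 0, 0, 6, 24, 50, 90, 147, 224]; [0, 0, 0, 0, 12, 50, 120, 245, 448]; [0, 0, 0, 0, 0, 20, 90, 245, 560]; [0, 0, 0, 0, 0, 0, 30, 147, 448]; [0, 0, 0, 0, 0, 0, 0, 42, 224]; [0, 0, 0, 0, 0, 0, 0, 0, 56]] (rows listed top to bottom)

image of 1: 0
image of x: 0
image of x^2: 2x + 2
image of x^3: 6x^2 + 9x + 3
image of x^4: 12x^3 + 24x^2 + 16x + 4
image of x^5: 20x^4 + 50x^3 + 50x^2 + 25x + 5
image of x^6: 30x^5 + 90x^4 + 120x^3 + 90x^2 + 36x + 6
image of x^7: 42x^6 + 147x^5 + 245x^4 + 245x^3 + 147x^2 + 49x + 7
image of x^8: 56x^7 + 224x^6 + 448x^5 + 560x^4 + 448x^3 + 224x^2 + 64x + 8
each image's coordinates form column j of the matrix


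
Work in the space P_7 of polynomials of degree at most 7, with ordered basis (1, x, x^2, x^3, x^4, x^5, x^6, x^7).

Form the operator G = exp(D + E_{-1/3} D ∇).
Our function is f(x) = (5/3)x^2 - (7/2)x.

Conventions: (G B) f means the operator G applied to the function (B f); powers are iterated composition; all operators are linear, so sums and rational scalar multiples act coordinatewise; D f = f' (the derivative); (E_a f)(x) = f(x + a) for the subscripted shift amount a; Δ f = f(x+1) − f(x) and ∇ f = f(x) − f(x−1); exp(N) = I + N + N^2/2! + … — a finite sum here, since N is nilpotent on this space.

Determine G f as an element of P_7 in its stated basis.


order-1 term: (10/3)x - 1/6
order-2 term: 5/3
the series for exp(D + E_{-1/3} D ∇) f terminates at order 2
exp(D + E_{-1/3} D ∇) f = (5/3)x^2 - (1/6)x + 3/2

g(x) = (5/3)x^2 - (1/6)x + 3/2
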